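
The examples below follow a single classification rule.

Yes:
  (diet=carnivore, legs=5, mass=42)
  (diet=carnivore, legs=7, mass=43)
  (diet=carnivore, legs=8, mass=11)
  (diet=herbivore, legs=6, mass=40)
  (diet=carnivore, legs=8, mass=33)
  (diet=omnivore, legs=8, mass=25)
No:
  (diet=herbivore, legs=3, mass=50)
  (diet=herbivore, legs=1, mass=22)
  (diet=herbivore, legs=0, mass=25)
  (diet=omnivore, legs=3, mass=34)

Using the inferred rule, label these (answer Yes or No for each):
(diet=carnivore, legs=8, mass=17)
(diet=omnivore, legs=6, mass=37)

Yes, Yes

Rule: legs ≥ 5. This holds for each 'Yes' example and fails for each 'No' one.
(diet=carnivore, legs=8, mass=17) → legs = 8 → Yes.
(diet=omnivore, legs=6, mass=37) → legs = 6 → Yes.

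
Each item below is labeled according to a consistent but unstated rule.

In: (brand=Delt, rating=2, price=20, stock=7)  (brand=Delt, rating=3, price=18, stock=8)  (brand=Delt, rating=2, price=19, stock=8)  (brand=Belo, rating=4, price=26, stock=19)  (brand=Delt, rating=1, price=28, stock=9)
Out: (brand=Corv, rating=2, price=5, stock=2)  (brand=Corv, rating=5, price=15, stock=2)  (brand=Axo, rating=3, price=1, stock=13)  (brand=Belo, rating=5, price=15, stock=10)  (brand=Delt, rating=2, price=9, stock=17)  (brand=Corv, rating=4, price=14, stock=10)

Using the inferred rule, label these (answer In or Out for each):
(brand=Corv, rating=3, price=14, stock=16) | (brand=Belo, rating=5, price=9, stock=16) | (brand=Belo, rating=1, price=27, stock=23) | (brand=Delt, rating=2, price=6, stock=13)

The common property of the 'In' items is: price ≥ 18. No 'Out' item has it.
(brand=Corv, rating=3, price=14, stock=16): Out (price = 14).
(brand=Belo, rating=5, price=9, stock=16): Out (price = 9).
(brand=Belo, rating=1, price=27, stock=23): In (price = 27).
(brand=Delt, rating=2, price=6, stock=13): Out (price = 6).

Out, Out, In, Out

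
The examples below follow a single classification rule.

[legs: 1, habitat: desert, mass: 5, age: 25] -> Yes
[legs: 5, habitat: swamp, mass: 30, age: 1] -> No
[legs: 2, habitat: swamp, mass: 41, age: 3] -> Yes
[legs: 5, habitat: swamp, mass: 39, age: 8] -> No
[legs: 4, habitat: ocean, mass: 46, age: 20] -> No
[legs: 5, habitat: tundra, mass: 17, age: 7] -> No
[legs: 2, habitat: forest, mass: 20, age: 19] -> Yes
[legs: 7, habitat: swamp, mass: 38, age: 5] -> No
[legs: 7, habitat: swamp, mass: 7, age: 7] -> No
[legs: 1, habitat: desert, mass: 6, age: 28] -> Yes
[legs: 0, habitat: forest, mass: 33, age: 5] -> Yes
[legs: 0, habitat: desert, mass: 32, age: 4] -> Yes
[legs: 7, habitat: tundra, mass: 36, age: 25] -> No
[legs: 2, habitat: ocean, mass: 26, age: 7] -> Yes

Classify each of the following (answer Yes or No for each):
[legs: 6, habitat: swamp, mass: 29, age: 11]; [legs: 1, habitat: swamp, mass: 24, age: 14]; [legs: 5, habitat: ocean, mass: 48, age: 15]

The pattern is that an item is 'Yes' exactly when: legs ≤ 2.
[legs: 6, habitat: swamp, mass: 29, age: 11]: legs = 6, does not satisfy this → No. [legs: 1, habitat: swamp, mass: 24, age: 14]: legs = 1, satisfies this → Yes. [legs: 5, habitat: ocean, mass: 48, age: 15]: legs = 5, does not satisfy this → No.

No, Yes, No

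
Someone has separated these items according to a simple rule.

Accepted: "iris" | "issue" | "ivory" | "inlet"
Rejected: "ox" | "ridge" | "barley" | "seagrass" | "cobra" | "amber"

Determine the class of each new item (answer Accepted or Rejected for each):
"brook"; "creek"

Rejected, Rejected

Rule: starts with 'i'. This holds for each 'Accepted' example and fails for each 'Rejected' one.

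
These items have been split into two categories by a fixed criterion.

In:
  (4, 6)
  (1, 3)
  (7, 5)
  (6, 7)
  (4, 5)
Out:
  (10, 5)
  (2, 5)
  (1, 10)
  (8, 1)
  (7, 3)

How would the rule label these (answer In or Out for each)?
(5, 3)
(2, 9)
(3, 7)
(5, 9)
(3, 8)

Every 'In' example satisfies: |first − second| ≤ 2. None of the 'Out' examples do.

In, Out, Out, Out, Out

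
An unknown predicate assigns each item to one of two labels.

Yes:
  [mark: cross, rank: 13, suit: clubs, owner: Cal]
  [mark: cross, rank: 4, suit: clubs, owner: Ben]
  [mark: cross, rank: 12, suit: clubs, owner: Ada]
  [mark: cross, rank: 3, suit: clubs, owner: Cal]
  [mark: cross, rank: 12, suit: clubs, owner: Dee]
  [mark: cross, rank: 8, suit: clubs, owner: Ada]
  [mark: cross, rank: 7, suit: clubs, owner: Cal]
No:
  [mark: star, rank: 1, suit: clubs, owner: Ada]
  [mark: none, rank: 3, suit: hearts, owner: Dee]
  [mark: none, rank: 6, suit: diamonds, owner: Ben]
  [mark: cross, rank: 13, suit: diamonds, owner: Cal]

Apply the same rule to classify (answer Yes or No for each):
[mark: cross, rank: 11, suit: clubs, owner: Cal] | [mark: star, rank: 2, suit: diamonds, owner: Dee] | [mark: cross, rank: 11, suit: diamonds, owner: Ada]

The classifier is using: mark is cross AND suit is clubs.

Yes, No, No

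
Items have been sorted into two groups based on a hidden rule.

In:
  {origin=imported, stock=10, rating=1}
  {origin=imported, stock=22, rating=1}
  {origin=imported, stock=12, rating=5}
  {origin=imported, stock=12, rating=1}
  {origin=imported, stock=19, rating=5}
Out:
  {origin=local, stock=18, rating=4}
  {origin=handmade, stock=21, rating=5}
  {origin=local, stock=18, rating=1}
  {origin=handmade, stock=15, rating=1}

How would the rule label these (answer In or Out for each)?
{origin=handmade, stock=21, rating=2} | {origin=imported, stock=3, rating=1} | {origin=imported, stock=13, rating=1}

Out, In, In

'In' ⟺ origin is imported.
{origin=handmade, stock=21, rating=2} → origin is handmade → Out. {origin=imported, stock=3, rating=1} → origin is imported → In. {origin=imported, stock=13, rating=1} → origin is imported → In.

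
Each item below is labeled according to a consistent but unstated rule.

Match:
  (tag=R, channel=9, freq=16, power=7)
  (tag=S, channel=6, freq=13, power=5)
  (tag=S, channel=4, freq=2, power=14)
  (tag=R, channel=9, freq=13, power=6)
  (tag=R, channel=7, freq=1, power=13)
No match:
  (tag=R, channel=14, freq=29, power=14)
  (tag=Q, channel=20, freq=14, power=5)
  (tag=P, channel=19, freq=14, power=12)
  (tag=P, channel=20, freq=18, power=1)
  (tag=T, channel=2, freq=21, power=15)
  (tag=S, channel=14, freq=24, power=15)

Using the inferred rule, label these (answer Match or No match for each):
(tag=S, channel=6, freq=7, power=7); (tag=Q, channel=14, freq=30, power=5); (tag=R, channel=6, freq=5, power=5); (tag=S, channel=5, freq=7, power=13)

Match, No match, Match, Match

Every 'Match' example satisfies: freq ≤ 16 AND channel ≤ 9. None of the 'No match' examples do.
(tag=S, channel=6, freq=7, power=7) — freq = 7, channel = 6, hence Match. (tag=Q, channel=14, freq=30, power=5) — freq = 30, channel = 14, hence No match. (tag=R, channel=6, freq=5, power=5) — freq = 5, channel = 6, hence Match. (tag=S, channel=5, freq=7, power=13) — freq = 7, channel = 5, hence Match.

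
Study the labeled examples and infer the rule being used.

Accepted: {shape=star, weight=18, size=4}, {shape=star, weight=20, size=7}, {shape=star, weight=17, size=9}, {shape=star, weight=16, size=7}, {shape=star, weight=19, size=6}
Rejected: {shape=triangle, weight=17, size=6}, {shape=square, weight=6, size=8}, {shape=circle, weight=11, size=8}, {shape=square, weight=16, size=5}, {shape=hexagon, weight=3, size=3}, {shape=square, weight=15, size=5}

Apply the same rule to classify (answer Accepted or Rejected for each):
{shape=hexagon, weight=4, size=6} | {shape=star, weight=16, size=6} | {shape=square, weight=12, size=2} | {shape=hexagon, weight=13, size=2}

Looking at the examples, the only property every 'Accepted' case has and every 'Rejected' case lacks is: shape is star.

Rejected, Accepted, Rejected, Rejected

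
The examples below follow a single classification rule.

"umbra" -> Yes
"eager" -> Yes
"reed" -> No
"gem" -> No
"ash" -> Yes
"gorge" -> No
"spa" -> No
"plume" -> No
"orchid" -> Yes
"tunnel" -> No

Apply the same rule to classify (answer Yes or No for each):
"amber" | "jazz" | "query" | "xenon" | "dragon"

Looking at the examples, the only property every 'Yes' case has and every 'No' case lacks is: starts with a vowel.

Yes, No, No, No, No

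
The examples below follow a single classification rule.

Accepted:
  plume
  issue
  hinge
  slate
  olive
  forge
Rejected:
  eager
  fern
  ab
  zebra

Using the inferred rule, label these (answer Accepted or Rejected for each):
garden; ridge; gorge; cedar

Rejected, Accepted, Accepted, Rejected

The simplest hypothesis consistent with all the labels is: ends with 'e'.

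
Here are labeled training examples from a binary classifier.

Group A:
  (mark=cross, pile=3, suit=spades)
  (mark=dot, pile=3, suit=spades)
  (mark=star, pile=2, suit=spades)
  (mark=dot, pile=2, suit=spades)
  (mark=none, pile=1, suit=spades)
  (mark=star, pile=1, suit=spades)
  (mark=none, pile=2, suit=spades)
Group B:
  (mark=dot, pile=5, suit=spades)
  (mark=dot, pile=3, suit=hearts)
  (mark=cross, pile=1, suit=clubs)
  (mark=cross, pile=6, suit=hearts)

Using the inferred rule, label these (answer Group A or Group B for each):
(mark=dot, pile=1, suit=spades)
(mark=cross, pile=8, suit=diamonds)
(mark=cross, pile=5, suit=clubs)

Group A, Group B, Group B

The distinguishing property — suit is spades AND pile ≤ 3 — holds for all the 'Group A' cases and none of the 'Group B' cases.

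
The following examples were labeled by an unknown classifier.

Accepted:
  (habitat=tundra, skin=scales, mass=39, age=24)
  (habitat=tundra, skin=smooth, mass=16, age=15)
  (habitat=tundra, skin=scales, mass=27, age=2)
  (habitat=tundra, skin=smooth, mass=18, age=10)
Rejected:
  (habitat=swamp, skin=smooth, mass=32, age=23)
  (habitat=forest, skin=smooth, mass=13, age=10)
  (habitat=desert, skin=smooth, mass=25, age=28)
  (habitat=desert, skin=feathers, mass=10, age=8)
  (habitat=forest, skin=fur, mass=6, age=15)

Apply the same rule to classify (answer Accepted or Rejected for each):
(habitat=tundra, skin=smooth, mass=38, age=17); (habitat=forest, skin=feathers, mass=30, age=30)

All 'Accepted' examples share one property — habitat is tundra — and every 'Rejected' example lacks it.
(habitat=tundra, skin=smooth, mass=38, age=17) → habitat is tundra → Accepted.
(habitat=forest, skin=feathers, mass=30, age=30) → habitat is forest → Rejected.

Accepted, Rejected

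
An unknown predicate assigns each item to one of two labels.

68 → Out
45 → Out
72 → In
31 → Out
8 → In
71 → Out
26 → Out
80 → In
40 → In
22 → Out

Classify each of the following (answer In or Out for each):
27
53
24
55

A rule that fits every label: multiple of 8 — true of each 'In' example, false of each 'Out' one.

Out, Out, In, Out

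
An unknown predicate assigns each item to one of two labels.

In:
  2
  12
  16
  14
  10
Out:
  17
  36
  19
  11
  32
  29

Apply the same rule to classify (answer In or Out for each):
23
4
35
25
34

The simplest hypothesis consistent with all the labels is: even AND at most 16.
23: Out (23 is odd, 23 > 16).
4: In (4 is even, 4 ≤ 16).
35: Out (35 is odd, 35 > 16).
25: Out (25 is odd, 25 > 16).
34: Out (34 is even, 34 > 16).

Out, In, Out, Out, Out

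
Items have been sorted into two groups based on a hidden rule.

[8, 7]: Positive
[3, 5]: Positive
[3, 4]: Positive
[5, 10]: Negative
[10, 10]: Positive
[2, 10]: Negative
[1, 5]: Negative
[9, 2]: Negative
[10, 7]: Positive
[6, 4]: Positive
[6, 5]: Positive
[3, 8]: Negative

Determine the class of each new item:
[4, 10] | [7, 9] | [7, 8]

Negative, Positive, Positive

Rule: |first − second| ≤ 3. This holds for each 'Positive' example and fails for each 'Negative' one.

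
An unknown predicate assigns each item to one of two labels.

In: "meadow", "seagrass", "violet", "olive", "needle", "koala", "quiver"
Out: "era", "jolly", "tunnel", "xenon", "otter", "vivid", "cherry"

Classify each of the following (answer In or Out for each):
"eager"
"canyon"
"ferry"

The distinguishing property — has ≥ 3 vowels — holds for all the 'In' cases and none of the 'Out' cases.

In, Out, Out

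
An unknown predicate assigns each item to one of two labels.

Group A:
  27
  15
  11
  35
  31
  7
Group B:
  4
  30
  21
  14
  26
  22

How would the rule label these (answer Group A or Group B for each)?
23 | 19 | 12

The simplest hypothesis consistent with all the labels is: ≡ 3 (mod 4).
23 — 23 mod 4 = 3, hence Group A. 19 — 19 mod 4 = 3, hence Group A. 12 — 12 mod 4 = 0, hence Group B.

Group A, Group A, Group B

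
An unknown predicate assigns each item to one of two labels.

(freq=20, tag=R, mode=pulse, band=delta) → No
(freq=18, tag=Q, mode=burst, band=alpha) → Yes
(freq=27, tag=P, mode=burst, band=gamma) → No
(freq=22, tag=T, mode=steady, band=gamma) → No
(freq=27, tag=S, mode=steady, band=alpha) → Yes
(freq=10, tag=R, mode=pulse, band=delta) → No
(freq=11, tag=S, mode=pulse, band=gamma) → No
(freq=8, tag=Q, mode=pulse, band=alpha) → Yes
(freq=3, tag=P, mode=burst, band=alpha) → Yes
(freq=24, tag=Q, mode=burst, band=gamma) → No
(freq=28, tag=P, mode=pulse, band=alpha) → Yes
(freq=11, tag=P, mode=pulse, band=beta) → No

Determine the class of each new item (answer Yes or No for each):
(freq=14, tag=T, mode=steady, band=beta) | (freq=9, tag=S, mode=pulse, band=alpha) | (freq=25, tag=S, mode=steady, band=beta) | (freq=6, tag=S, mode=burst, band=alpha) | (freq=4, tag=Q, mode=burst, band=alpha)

Looking at the examples, the only property every 'Yes' case has and every 'No' case lacks is: band is alpha.
(freq=14, tag=T, mode=steady, band=beta): band is beta — does not satisfy this, so No.
(freq=9, tag=S, mode=pulse, band=alpha): band is alpha — passes, so Yes.
(freq=25, tag=S, mode=steady, band=beta): band is beta — does not satisfy this, so No.
(freq=6, tag=S, mode=burst, band=alpha): band is alpha — passes, so Yes.
(freq=4, tag=Q, mode=burst, band=alpha): band is alpha — passes, so Yes.

No, Yes, No, Yes, Yes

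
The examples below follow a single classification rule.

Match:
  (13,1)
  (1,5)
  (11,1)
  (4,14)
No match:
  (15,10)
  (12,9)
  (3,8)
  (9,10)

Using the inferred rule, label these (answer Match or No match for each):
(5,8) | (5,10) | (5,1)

Comparing the two groups points to one rule — sum is even.
(5,8) — 5+8 = 13, hence No match. (5,10) — 5+10 = 15, hence No match. (5,1) — 5+1 = 6, hence Match.

No match, No match, Match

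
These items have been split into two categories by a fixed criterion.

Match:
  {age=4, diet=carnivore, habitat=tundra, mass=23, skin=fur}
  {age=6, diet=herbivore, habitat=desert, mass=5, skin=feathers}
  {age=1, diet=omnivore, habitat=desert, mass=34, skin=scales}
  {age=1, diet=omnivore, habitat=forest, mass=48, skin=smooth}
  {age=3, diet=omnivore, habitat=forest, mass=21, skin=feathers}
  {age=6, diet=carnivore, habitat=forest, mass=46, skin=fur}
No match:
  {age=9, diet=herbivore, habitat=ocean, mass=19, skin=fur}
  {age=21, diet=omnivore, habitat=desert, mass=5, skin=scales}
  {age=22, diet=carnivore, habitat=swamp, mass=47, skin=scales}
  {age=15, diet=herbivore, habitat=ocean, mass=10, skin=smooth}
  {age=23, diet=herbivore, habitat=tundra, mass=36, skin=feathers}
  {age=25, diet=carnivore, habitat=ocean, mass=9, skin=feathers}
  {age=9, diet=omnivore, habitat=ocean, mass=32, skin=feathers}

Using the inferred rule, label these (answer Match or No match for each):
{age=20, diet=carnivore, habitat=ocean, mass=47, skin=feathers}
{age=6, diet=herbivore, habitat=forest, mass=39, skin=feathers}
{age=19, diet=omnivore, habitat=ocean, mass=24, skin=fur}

The pattern is that an item is 'Match' exactly when: age ≤ 6.
{age=20, diet=carnivore, habitat=ocean, mass=47, skin=feathers}: age = 20, doesn't match → No match.
{age=6, diet=herbivore, habitat=forest, mass=39, skin=feathers}: age = 6, passes → Match.
{age=19, diet=omnivore, habitat=ocean, mass=24, skin=fur}: age = 19, doesn't match → No match.

No match, Match, No match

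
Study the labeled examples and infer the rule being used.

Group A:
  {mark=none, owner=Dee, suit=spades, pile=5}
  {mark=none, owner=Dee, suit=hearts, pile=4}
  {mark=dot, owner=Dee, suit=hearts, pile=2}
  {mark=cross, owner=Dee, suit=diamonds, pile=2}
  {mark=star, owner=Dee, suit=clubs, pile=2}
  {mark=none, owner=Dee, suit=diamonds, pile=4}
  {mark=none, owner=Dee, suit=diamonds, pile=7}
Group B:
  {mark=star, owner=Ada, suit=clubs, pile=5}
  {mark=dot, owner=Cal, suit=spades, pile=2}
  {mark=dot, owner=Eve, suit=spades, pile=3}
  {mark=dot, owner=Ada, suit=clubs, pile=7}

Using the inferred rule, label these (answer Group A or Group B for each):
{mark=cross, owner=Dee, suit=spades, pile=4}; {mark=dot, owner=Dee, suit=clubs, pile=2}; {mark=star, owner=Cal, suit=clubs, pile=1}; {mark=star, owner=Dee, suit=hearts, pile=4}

Group A, Group A, Group B, Group A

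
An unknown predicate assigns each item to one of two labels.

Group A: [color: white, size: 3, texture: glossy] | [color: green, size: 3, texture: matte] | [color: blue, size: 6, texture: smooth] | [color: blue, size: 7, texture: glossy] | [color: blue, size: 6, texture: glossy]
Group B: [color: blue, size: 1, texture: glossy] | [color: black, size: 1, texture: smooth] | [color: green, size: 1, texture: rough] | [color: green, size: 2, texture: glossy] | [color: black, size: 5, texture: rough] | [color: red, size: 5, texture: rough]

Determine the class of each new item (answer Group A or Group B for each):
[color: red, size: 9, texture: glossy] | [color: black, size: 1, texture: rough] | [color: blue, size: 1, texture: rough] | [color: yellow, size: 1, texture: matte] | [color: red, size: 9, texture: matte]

The classifier is using: size = 3 OR size ≥ 6.

Group A, Group B, Group B, Group B, Group A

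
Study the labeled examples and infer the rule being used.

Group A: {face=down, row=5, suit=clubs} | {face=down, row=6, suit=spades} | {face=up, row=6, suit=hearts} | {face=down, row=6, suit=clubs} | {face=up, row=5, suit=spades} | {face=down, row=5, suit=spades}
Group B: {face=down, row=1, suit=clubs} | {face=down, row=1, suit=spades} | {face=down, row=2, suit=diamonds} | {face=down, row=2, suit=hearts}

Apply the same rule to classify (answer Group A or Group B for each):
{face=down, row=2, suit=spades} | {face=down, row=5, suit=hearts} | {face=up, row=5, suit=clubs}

Group B, Group A, Group A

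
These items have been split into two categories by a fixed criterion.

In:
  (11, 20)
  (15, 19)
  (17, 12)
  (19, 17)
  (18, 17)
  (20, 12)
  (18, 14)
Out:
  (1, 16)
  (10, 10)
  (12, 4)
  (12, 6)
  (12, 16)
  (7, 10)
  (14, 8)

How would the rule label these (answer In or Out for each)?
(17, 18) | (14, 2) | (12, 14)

The pattern is that an item is 'In' exactly when: sum ≥ 29.

In, Out, Out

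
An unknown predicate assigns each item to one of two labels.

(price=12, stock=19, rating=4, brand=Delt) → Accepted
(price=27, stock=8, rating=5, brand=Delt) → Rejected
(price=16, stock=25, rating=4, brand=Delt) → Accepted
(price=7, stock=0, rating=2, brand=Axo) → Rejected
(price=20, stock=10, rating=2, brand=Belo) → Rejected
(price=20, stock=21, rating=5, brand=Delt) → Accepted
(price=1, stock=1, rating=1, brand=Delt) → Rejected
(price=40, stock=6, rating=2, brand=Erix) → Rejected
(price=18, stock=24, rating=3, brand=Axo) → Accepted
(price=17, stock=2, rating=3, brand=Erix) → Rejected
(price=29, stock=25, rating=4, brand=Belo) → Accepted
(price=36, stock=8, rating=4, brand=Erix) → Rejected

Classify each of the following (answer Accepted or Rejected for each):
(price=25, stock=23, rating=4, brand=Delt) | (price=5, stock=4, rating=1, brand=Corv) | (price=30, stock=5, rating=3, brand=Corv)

Accepted, Rejected, Rejected

The distinguishing property — stock ≥ 19 — holds for all the 'Accepted' cases and none of the 'Rejected' cases.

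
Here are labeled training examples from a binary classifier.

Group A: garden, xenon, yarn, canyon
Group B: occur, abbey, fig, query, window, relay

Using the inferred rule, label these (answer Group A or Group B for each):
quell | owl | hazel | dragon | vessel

Comparing the two groups points to one rule — ends with 'n'.

Group B, Group B, Group B, Group A, Group B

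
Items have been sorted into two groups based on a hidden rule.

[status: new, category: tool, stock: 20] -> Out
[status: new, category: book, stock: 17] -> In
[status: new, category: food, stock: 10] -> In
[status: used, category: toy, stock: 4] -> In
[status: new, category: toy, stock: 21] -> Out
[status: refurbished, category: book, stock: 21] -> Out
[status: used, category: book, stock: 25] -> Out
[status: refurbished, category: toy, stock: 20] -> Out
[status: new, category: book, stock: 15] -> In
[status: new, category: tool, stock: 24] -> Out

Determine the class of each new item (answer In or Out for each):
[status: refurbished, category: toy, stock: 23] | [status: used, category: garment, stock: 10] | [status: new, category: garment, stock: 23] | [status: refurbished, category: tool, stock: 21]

A rule that fits every label: stock ≤ 17 — true of each 'In' example, false of each 'Out' one.

Out, In, Out, Out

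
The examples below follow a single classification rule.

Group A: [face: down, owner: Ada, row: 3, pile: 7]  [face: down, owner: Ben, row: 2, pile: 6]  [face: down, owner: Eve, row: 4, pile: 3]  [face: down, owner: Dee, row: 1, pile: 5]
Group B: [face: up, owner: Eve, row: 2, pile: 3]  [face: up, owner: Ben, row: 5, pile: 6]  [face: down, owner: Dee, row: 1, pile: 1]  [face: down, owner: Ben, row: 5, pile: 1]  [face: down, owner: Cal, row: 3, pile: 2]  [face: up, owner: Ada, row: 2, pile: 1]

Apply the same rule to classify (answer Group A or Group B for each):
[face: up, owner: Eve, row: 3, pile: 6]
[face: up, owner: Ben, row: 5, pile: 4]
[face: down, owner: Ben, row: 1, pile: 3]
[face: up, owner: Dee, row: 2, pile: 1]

All 'Group A' examples share one property — face is down AND pile ≥ 3 — and every 'Group B' example lacks it.

Group B, Group B, Group A, Group B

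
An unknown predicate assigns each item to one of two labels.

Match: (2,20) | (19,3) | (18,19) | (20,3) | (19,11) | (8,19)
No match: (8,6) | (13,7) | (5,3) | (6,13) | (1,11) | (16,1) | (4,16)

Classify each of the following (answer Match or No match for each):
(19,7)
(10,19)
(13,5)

The classifier is using: sum ≥ 22.
(19,7) → 19+7 = 26 → Match. (10,19) → 10+19 = 29 → Match. (13,5) → 13+5 = 18 → No match.

Match, Match, No match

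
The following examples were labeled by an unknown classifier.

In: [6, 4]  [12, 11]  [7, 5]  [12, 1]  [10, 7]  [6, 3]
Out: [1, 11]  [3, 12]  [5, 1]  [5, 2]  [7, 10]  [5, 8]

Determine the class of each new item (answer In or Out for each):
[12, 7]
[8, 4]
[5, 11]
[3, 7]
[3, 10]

In, In, Out, Out, Out

One predicate separates the groups cleanly: first > second AND sum ≥ 9.
[12, 7] → 12 > 7, 12+7 = 19 → In.
[8, 4] → 8 > 4, 8+4 = 12 → In.
[5, 11] → 5 < 11, 5+11 = 16 → Out.
[3, 7] → 3 < 7, 3+7 = 10 → Out.
[3, 10] → 3 < 10, 3+10 = 13 → Out.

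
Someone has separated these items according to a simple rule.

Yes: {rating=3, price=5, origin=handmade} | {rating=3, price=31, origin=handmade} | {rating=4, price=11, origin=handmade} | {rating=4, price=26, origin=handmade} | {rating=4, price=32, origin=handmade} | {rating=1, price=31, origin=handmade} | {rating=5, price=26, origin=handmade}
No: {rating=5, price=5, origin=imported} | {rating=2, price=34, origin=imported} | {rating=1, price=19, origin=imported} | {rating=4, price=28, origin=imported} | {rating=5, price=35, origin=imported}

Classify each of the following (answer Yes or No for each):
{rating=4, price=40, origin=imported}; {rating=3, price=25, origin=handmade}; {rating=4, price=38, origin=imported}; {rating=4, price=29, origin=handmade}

No, Yes, No, Yes

All 'Yes' examples share one property — origin is handmade — and every 'No' example lacks it.
{rating=4, price=40, origin=imported}: origin is imported — doesn't qualify, so No.
{rating=3, price=25, origin=handmade}: origin is handmade — fits, so Yes.
{rating=4, price=38, origin=imported}: origin is imported — doesn't qualify, so No.
{rating=4, price=29, origin=handmade}: origin is handmade — fits, so Yes.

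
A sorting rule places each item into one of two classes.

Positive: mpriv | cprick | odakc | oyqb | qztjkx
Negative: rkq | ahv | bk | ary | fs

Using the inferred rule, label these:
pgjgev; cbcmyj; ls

One predicate separates the groups cleanly: length ≥ 4.
pgjgev → length 6 → Positive.
cbcmyj → length 6 → Positive.
ls → length 2 → Negative.

Positive, Positive, Negative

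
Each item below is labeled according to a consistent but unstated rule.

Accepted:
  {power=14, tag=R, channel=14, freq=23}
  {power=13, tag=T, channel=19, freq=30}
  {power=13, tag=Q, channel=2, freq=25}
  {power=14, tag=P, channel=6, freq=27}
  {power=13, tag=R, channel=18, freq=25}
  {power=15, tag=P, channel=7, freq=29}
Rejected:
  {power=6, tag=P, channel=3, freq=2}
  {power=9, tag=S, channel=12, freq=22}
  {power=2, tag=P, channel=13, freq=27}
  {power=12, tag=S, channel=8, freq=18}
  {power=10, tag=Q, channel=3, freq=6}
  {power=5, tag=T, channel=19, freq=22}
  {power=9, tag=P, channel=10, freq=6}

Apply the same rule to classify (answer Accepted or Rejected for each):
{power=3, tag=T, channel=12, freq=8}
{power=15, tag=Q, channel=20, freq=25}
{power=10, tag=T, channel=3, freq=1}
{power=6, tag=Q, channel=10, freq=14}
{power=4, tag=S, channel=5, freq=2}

Rejected, Accepted, Rejected, Rejected, Rejected

The rule appears to be: power ≥ 13.
Rejected: {power=3, tag=T, channel=12, freq=8}, since power = 3.
Accepted: {power=15, tag=Q, channel=20, freq=25}, since power = 15.
Rejected: {power=10, tag=T, channel=3, freq=1}, since power = 10.
Rejected: {power=6, tag=Q, channel=10, freq=14}, since power = 6.
Rejected: {power=4, tag=S, channel=5, freq=2}, since power = 4.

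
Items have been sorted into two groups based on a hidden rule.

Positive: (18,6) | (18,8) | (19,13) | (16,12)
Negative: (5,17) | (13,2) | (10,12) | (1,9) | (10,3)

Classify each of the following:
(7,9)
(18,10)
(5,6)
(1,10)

Negative, Positive, Negative, Negative

A rule that fits every label: sum ≥ 24 — true of each 'Positive' example, false of each 'Negative' one.
(7,9): 7+9 = 16, fails the rule → Negative. (18,10): 18+10 = 28, passes → Positive. (5,6): 5+6 = 11, fails the rule → Negative. (1,10): 1+10 = 11, fails the rule → Negative.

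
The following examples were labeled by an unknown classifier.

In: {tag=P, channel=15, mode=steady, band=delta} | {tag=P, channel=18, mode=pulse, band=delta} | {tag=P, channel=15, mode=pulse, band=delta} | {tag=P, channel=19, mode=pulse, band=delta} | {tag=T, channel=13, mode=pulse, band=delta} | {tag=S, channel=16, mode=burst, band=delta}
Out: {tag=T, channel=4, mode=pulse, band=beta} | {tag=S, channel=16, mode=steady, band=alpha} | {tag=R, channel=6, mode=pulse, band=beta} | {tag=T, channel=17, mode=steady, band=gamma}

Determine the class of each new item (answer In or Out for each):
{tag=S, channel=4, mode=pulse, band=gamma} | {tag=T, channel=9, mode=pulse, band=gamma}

Out, Out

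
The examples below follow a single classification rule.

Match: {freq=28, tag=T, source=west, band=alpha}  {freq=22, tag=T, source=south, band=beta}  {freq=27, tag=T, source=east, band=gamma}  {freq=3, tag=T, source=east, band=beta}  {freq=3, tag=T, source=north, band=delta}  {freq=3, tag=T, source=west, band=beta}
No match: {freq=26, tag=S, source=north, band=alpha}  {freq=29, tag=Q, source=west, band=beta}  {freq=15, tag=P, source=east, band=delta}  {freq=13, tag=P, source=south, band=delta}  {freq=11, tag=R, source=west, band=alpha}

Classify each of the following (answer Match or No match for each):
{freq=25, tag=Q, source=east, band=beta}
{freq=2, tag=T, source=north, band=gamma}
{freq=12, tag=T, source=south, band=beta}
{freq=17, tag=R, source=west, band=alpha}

Comparing the two groups points to one rule — tag is T.
No match: {freq=25, tag=Q, source=east, band=beta}, since tag is Q. Match: {freq=2, tag=T, source=north, band=gamma}, since tag is T. Match: {freq=12, tag=T, source=south, band=beta}, since tag is T. No match: {freq=17, tag=R, source=west, band=alpha}, since tag is R.

No match, Match, Match, No match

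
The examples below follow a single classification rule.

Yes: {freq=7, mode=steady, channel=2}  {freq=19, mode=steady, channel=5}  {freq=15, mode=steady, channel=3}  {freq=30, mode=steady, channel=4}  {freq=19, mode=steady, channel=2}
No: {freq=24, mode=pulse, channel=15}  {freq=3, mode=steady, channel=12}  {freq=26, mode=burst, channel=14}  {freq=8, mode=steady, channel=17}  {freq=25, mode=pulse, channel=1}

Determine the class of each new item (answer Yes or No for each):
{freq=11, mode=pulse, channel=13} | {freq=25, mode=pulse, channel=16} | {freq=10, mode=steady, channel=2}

The classifier is using: mode is steady AND channel ≤ 5.

No, No, Yes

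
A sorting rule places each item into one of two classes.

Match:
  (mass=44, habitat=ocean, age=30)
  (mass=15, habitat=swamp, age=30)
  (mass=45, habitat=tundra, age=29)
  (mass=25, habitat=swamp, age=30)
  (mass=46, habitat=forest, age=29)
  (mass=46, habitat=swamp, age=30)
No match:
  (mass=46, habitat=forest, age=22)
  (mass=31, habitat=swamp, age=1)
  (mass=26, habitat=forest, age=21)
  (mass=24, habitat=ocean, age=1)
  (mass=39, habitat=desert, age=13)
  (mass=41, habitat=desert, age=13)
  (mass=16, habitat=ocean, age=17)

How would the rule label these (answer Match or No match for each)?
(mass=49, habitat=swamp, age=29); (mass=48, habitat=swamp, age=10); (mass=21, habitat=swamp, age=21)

All 'Match' examples share one property — age ≥ 29 — and every 'No match' example lacks it.
Match: (mass=49, habitat=swamp, age=29), since age = 29.
No match: (mass=48, habitat=swamp, age=10), since age = 10.
No match: (mass=21, habitat=swamp, age=21), since age = 21.

Match, No match, No match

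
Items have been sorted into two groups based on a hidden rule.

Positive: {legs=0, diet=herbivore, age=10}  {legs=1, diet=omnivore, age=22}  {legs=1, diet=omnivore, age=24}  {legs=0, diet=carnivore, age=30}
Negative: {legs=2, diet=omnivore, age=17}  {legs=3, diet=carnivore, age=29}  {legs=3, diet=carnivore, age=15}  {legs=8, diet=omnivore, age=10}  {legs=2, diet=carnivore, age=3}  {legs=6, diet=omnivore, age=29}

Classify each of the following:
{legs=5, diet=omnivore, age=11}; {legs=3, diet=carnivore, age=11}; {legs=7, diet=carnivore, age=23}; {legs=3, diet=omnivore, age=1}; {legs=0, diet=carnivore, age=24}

One predicate separates the groups cleanly: legs ≤ 1.
{legs=5, diet=omnivore, age=11}: Negative (legs = 5). {legs=3, diet=carnivore, age=11}: Negative (legs = 3). {legs=7, diet=carnivore, age=23}: Negative (legs = 7). {legs=3, diet=omnivore, age=1}: Negative (legs = 3). {legs=0, diet=carnivore, age=24}: Positive (legs = 0).

Negative, Negative, Negative, Negative, Positive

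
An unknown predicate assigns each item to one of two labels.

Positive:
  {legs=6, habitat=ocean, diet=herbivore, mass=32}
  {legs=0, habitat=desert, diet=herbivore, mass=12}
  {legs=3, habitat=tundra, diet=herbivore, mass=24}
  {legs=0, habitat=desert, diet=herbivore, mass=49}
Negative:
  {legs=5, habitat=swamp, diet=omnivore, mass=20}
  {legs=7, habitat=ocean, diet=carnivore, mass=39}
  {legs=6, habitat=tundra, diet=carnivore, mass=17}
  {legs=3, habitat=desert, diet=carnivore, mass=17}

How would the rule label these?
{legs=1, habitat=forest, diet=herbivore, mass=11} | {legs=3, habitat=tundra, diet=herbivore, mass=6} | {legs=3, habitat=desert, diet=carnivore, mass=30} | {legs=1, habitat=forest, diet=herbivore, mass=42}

Positive, Positive, Negative, Positive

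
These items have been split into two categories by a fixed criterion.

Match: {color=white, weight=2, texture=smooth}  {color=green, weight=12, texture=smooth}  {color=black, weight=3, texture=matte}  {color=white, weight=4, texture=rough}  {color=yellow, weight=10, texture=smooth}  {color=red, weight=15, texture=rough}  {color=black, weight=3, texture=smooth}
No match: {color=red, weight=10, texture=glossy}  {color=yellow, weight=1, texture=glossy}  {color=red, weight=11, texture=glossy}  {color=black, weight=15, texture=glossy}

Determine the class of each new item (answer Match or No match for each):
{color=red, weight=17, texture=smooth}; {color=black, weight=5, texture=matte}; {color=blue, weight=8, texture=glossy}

All 'Match' examples share one property — texture is not glossy — and every 'No match' example lacks it.
{color=red, weight=17, texture=smooth}: texture is smooth — matches, so Match. {color=black, weight=5, texture=matte}: texture is matte — matches, so Match. {color=blue, weight=8, texture=glossy}: texture is glossy — does not satisfy this, so No match.

Match, Match, No match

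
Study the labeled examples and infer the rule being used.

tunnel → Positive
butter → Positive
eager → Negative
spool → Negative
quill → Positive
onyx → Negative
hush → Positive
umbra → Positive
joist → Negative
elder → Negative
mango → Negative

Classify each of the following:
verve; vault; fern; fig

All 'Positive' examples share one property — contains 'u' — and every 'Negative' example lacks it.
Negative: verve, since no 'u'.
Positive: vault, since has 'u'.
Negative: fern, since no 'u'.
Negative: fig, since no 'u'.

Negative, Positive, Negative, Negative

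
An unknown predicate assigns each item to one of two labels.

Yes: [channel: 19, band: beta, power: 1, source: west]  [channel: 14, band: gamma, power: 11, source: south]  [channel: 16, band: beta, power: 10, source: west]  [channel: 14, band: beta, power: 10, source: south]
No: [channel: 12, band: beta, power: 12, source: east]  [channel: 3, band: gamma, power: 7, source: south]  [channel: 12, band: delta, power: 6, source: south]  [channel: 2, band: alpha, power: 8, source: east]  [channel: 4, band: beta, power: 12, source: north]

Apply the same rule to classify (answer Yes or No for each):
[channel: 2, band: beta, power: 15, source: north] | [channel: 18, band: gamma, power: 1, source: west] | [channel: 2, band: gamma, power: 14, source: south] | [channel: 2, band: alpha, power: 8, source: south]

The common property of the 'Yes' items is: channel ≥ 14. No 'No' item has it.
[channel: 2, band: beta, power: 15, source: north]: channel = 2, fails the rule → No. [channel: 18, band: gamma, power: 1, source: west]: channel = 18, meets the rule → Yes. [channel: 2, band: gamma, power: 14, source: south]: channel = 2, fails the rule → No. [channel: 2, band: alpha, power: 8, source: south]: channel = 2, fails the rule → No.

No, Yes, No, No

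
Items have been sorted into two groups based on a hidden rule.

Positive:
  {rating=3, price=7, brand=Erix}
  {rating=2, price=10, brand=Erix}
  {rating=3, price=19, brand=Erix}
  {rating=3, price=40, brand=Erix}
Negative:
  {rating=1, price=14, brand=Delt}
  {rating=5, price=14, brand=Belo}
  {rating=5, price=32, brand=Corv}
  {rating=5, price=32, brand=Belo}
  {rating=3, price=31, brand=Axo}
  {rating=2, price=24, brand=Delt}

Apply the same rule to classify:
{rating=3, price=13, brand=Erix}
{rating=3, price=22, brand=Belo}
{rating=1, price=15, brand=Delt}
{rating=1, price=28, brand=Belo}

A rule that fits every label: brand is Erix — true of each 'Positive' example, false of each 'Negative' one.
{rating=3, price=13, brand=Erix} → brand is Erix → Positive.
{rating=3, price=22, brand=Belo} → brand is Belo → Negative.
{rating=1, price=15, brand=Delt} → brand is Delt → Negative.
{rating=1, price=28, brand=Belo} → brand is Belo → Negative.

Positive, Negative, Negative, Negative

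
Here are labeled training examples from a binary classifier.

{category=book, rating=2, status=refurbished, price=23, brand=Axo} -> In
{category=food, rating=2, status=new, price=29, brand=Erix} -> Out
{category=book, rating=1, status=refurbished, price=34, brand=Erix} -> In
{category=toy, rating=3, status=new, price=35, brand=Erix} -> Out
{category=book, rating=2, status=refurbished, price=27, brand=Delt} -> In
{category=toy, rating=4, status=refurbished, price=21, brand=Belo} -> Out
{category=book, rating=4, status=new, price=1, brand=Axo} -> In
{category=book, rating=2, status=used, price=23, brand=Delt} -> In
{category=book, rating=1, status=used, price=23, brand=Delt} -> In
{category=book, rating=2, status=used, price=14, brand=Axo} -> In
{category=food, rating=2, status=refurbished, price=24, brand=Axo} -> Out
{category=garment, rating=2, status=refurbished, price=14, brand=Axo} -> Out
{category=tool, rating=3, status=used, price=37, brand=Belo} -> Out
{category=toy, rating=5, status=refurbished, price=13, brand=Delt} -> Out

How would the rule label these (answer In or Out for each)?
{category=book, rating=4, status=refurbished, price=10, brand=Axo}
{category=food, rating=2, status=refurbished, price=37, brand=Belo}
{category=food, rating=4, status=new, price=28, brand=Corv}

All 'In' examples share one property — category is book — and every 'Out' example lacks it.
{category=book, rating=4, status=refurbished, price=10, brand=Axo} — category is book, hence In. {category=food, rating=2, status=refurbished, price=37, brand=Belo} — category is food, hence Out. {category=food, rating=4, status=new, price=28, brand=Corv} — category is food, hence Out.

In, Out, Out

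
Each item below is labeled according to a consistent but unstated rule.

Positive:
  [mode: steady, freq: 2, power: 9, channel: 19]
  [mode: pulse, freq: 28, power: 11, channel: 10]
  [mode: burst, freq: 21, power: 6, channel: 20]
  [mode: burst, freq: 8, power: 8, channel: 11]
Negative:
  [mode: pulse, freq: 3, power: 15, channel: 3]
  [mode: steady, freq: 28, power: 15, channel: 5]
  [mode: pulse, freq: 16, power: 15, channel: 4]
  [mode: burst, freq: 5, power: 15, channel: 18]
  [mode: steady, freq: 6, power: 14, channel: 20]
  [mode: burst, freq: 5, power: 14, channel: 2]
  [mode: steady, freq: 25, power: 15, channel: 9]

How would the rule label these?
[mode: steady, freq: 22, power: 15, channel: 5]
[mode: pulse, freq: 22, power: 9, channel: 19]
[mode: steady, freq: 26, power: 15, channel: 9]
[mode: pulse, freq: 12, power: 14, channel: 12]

Negative, Positive, Negative, Negative

'Positive' ⟺ power ≤ 11.
[mode: steady, freq: 22, power: 15, channel: 5]: power = 15 — doesn't qualify, so Negative.
[mode: pulse, freq: 22, power: 9, channel: 19]: power = 9 — fits, so Positive.
[mode: steady, freq: 26, power: 15, channel: 9]: power = 15 — doesn't qualify, so Negative.
[mode: pulse, freq: 12, power: 14, channel: 12]: power = 14 — doesn't qualify, so Negative.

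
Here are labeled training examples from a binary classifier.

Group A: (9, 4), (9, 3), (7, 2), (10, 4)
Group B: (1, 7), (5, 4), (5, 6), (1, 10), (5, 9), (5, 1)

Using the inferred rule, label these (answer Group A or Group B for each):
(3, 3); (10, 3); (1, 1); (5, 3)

Group B, Group A, Group B, Group B

A rule that fits every label: first ≥ 6 — true of each 'Group A' example, false of each 'Group B' one.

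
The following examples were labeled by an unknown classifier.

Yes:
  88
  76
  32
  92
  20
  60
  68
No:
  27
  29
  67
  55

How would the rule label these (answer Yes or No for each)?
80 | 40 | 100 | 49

One predicate separates the groups cleanly: even.
80: Yes (80 is even). 40: Yes (40 is even). 100: Yes (100 is even). 49: No (49 is odd).

Yes, Yes, Yes, No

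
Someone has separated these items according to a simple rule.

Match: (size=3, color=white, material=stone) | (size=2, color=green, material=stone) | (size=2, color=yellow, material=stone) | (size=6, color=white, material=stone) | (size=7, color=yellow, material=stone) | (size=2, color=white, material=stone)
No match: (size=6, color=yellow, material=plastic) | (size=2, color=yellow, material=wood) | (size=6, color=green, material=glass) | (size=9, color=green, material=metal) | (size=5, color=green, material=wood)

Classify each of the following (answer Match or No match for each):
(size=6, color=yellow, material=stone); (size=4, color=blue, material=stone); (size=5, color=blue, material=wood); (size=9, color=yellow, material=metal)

Match, Match, No match, No match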